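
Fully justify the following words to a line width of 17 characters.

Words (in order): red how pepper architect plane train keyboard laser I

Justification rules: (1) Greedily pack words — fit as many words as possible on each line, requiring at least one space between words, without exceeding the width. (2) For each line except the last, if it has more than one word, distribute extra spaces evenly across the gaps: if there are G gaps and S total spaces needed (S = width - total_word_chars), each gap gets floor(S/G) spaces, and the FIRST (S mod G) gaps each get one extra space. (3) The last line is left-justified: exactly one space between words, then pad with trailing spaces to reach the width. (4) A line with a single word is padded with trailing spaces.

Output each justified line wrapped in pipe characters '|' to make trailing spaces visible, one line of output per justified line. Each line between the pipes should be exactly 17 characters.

Line 1: ['red', 'how', 'pepper'] (min_width=14, slack=3)
Line 2: ['architect', 'plane'] (min_width=15, slack=2)
Line 3: ['train', 'keyboard'] (min_width=14, slack=3)
Line 4: ['laser', 'I'] (min_width=7, slack=10)

Answer: |red   how  pepper|
|architect   plane|
|train    keyboard|
|laser I          |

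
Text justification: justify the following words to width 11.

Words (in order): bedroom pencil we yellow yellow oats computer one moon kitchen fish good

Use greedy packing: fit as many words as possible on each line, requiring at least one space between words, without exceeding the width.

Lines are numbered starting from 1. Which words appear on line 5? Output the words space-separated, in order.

Line 1: ['bedroom'] (min_width=7, slack=4)
Line 2: ['pencil', 'we'] (min_width=9, slack=2)
Line 3: ['yellow'] (min_width=6, slack=5)
Line 4: ['yellow', 'oats'] (min_width=11, slack=0)
Line 5: ['computer'] (min_width=8, slack=3)
Line 6: ['one', 'moon'] (min_width=8, slack=3)
Line 7: ['kitchen'] (min_width=7, slack=4)
Line 8: ['fish', 'good'] (min_width=9, slack=2)

Answer: computer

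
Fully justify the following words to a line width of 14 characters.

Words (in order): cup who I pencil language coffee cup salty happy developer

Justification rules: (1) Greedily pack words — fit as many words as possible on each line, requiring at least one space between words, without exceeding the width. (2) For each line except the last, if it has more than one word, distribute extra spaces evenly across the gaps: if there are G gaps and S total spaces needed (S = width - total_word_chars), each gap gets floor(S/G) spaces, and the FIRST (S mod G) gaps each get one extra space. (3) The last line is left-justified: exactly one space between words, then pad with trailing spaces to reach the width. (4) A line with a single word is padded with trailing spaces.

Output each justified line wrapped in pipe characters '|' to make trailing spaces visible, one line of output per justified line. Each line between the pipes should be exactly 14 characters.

Line 1: ['cup', 'who', 'I'] (min_width=9, slack=5)
Line 2: ['pencil'] (min_width=6, slack=8)
Line 3: ['language'] (min_width=8, slack=6)
Line 4: ['coffee', 'cup'] (min_width=10, slack=4)
Line 5: ['salty', 'happy'] (min_width=11, slack=3)
Line 6: ['developer'] (min_width=9, slack=5)

Answer: |cup    who   I|
|pencil        |
|language      |
|coffee     cup|
|salty    happy|
|developer     |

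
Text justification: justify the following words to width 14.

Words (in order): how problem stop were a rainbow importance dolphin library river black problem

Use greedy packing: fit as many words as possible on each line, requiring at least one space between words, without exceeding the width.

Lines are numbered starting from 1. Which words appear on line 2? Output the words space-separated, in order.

Line 1: ['how', 'problem'] (min_width=11, slack=3)
Line 2: ['stop', 'were', 'a'] (min_width=11, slack=3)
Line 3: ['rainbow'] (min_width=7, slack=7)
Line 4: ['importance'] (min_width=10, slack=4)
Line 5: ['dolphin'] (min_width=7, slack=7)
Line 6: ['library', 'river'] (min_width=13, slack=1)
Line 7: ['black', 'problem'] (min_width=13, slack=1)

Answer: stop were a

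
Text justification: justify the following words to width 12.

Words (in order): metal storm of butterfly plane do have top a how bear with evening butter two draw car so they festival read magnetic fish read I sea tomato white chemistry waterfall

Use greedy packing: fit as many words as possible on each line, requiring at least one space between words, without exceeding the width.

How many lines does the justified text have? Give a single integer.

Answer: 17

Derivation:
Line 1: ['metal', 'storm'] (min_width=11, slack=1)
Line 2: ['of', 'butterfly'] (min_width=12, slack=0)
Line 3: ['plane', 'do'] (min_width=8, slack=4)
Line 4: ['have', 'top', 'a'] (min_width=10, slack=2)
Line 5: ['how', 'bear'] (min_width=8, slack=4)
Line 6: ['with', 'evening'] (min_width=12, slack=0)
Line 7: ['butter', 'two'] (min_width=10, slack=2)
Line 8: ['draw', 'car', 'so'] (min_width=11, slack=1)
Line 9: ['they'] (min_width=4, slack=8)
Line 10: ['festival'] (min_width=8, slack=4)
Line 11: ['read'] (min_width=4, slack=8)
Line 12: ['magnetic'] (min_width=8, slack=4)
Line 13: ['fish', 'read', 'I'] (min_width=11, slack=1)
Line 14: ['sea', 'tomato'] (min_width=10, slack=2)
Line 15: ['white'] (min_width=5, slack=7)
Line 16: ['chemistry'] (min_width=9, slack=3)
Line 17: ['waterfall'] (min_width=9, slack=3)
Total lines: 17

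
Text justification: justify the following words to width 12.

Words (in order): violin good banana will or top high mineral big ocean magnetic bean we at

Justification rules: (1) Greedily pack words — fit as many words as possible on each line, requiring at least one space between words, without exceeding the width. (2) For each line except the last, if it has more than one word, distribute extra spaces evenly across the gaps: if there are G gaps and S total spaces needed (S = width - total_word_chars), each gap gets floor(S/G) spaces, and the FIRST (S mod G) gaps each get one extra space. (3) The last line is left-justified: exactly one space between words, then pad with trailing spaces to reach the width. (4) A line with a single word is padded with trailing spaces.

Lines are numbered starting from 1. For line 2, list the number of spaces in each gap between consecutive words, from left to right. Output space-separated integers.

Line 1: ['violin', 'good'] (min_width=11, slack=1)
Line 2: ['banana', 'will'] (min_width=11, slack=1)
Line 3: ['or', 'top', 'high'] (min_width=11, slack=1)
Line 4: ['mineral', 'big'] (min_width=11, slack=1)
Line 5: ['ocean'] (min_width=5, slack=7)
Line 6: ['magnetic'] (min_width=8, slack=4)
Line 7: ['bean', 'we', 'at'] (min_width=10, slack=2)

Answer: 2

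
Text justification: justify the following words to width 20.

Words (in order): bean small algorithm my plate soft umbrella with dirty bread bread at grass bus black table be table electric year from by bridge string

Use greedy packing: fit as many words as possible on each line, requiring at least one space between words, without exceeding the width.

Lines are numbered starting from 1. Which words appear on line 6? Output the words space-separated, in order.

Line 1: ['bean', 'small', 'algorithm'] (min_width=20, slack=0)
Line 2: ['my', 'plate', 'soft'] (min_width=13, slack=7)
Line 3: ['umbrella', 'with', 'dirty'] (min_width=19, slack=1)
Line 4: ['bread', 'bread', 'at', 'grass'] (min_width=20, slack=0)
Line 5: ['bus', 'black', 'table', 'be'] (min_width=18, slack=2)
Line 6: ['table', 'electric', 'year'] (min_width=19, slack=1)
Line 7: ['from', 'by', 'bridge'] (min_width=14, slack=6)
Line 8: ['string'] (min_width=6, slack=14)

Answer: table electric year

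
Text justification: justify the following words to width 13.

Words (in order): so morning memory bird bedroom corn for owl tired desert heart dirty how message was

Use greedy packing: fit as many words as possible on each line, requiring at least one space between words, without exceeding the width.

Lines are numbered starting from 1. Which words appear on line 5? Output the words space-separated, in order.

Line 1: ['so', 'morning'] (min_width=10, slack=3)
Line 2: ['memory', 'bird'] (min_width=11, slack=2)
Line 3: ['bedroom', 'corn'] (min_width=12, slack=1)
Line 4: ['for', 'owl', 'tired'] (min_width=13, slack=0)
Line 5: ['desert', 'heart'] (min_width=12, slack=1)
Line 6: ['dirty', 'how'] (min_width=9, slack=4)
Line 7: ['message', 'was'] (min_width=11, slack=2)

Answer: desert heart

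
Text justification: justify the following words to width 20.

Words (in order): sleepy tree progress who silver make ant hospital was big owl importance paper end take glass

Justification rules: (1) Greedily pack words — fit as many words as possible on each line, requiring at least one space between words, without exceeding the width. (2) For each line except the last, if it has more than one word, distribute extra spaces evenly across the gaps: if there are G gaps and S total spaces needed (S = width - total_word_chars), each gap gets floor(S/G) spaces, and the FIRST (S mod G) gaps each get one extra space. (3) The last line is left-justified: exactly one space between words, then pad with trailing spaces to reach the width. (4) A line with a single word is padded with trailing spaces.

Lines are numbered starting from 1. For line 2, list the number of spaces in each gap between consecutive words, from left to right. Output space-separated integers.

Answer: 2 1 1

Derivation:
Line 1: ['sleepy', 'tree', 'progress'] (min_width=20, slack=0)
Line 2: ['who', 'silver', 'make', 'ant'] (min_width=19, slack=1)
Line 3: ['hospital', 'was', 'big', 'owl'] (min_width=20, slack=0)
Line 4: ['importance', 'paper', 'end'] (min_width=20, slack=0)
Line 5: ['take', 'glass'] (min_width=10, slack=10)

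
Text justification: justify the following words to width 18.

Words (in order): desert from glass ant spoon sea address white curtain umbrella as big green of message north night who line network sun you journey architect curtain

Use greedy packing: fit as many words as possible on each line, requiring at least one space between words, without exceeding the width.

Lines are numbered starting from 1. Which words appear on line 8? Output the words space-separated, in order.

Answer: network sun you

Derivation:
Line 1: ['desert', 'from', 'glass'] (min_width=17, slack=1)
Line 2: ['ant', 'spoon', 'sea'] (min_width=13, slack=5)
Line 3: ['address', 'white'] (min_width=13, slack=5)
Line 4: ['curtain', 'umbrella'] (min_width=16, slack=2)
Line 5: ['as', 'big', 'green', 'of'] (min_width=15, slack=3)
Line 6: ['message', 'north'] (min_width=13, slack=5)
Line 7: ['night', 'who', 'line'] (min_width=14, slack=4)
Line 8: ['network', 'sun', 'you'] (min_width=15, slack=3)
Line 9: ['journey', 'architect'] (min_width=17, slack=1)
Line 10: ['curtain'] (min_width=7, slack=11)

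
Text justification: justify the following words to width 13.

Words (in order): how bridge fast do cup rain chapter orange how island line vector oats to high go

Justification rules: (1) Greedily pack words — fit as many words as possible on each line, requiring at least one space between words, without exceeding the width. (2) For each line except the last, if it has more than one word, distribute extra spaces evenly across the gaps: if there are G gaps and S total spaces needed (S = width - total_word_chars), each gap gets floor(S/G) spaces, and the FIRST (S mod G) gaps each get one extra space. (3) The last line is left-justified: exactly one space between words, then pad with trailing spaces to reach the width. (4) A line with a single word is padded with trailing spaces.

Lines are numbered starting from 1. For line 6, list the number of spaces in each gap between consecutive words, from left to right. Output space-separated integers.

Line 1: ['how', 'bridge'] (min_width=10, slack=3)
Line 2: ['fast', 'do', 'cup'] (min_width=11, slack=2)
Line 3: ['rain', 'chapter'] (min_width=12, slack=1)
Line 4: ['orange', 'how'] (min_width=10, slack=3)
Line 5: ['island', 'line'] (min_width=11, slack=2)
Line 6: ['vector', 'oats'] (min_width=11, slack=2)
Line 7: ['to', 'high', 'go'] (min_width=10, slack=3)

Answer: 3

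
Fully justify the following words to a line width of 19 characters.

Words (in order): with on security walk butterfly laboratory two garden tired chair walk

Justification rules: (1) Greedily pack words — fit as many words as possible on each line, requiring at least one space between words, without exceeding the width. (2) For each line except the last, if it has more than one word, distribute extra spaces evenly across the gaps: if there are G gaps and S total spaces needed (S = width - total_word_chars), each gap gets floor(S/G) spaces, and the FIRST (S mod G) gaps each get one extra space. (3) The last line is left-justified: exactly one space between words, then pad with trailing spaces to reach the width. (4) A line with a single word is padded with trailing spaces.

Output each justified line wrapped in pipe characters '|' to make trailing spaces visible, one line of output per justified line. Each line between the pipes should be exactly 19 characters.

Line 1: ['with', 'on', 'security'] (min_width=16, slack=3)
Line 2: ['walk', 'butterfly'] (min_width=14, slack=5)
Line 3: ['laboratory', 'two'] (min_width=14, slack=5)
Line 4: ['garden', 'tired', 'chair'] (min_width=18, slack=1)
Line 5: ['walk'] (min_width=4, slack=15)

Answer: |with   on  security|
|walk      butterfly|
|laboratory      two|
|garden  tired chair|
|walk               |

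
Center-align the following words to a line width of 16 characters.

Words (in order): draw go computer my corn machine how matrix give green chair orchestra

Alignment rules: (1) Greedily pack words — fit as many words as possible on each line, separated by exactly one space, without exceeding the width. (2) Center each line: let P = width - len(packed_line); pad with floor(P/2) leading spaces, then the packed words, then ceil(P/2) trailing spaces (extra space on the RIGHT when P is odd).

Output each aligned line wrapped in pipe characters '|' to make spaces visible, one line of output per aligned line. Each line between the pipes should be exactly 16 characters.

Answer: |draw go computer|
|my corn machine |
|how matrix give |
|  green chair   |
|   orchestra    |

Derivation:
Line 1: ['draw', 'go', 'computer'] (min_width=16, slack=0)
Line 2: ['my', 'corn', 'machine'] (min_width=15, slack=1)
Line 3: ['how', 'matrix', 'give'] (min_width=15, slack=1)
Line 4: ['green', 'chair'] (min_width=11, slack=5)
Line 5: ['orchestra'] (min_width=9, slack=7)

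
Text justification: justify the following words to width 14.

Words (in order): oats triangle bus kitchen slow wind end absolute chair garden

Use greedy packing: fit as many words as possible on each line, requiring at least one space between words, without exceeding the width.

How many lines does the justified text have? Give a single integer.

Answer: 5

Derivation:
Line 1: ['oats', 'triangle'] (min_width=13, slack=1)
Line 2: ['bus', 'kitchen'] (min_width=11, slack=3)
Line 3: ['slow', 'wind', 'end'] (min_width=13, slack=1)
Line 4: ['absolute', 'chair'] (min_width=14, slack=0)
Line 5: ['garden'] (min_width=6, slack=8)
Total lines: 5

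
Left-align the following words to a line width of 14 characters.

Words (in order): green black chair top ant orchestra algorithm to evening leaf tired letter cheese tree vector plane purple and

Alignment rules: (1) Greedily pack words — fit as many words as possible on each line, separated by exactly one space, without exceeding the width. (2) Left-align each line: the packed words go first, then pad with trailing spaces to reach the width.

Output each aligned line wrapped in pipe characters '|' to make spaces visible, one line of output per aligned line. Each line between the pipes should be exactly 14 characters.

Line 1: ['green', 'black'] (min_width=11, slack=3)
Line 2: ['chair', 'top', 'ant'] (min_width=13, slack=1)
Line 3: ['orchestra'] (min_width=9, slack=5)
Line 4: ['algorithm', 'to'] (min_width=12, slack=2)
Line 5: ['evening', 'leaf'] (min_width=12, slack=2)
Line 6: ['tired', 'letter'] (min_width=12, slack=2)
Line 7: ['cheese', 'tree'] (min_width=11, slack=3)
Line 8: ['vector', 'plane'] (min_width=12, slack=2)
Line 9: ['purple', 'and'] (min_width=10, slack=4)

Answer: |green black   |
|chair top ant |
|orchestra     |
|algorithm to  |
|evening leaf  |
|tired letter  |
|cheese tree   |
|vector plane  |
|purple and    |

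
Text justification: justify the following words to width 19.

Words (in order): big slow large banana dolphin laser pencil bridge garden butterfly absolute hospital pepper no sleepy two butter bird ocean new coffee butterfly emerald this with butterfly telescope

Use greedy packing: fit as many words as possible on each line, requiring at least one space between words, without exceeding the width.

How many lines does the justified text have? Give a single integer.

Answer: 11

Derivation:
Line 1: ['big', 'slow', 'large'] (min_width=14, slack=5)
Line 2: ['banana', 'dolphin'] (min_width=14, slack=5)
Line 3: ['laser', 'pencil', 'bridge'] (min_width=19, slack=0)
Line 4: ['garden', 'butterfly'] (min_width=16, slack=3)
Line 5: ['absolute', 'hospital'] (min_width=17, slack=2)
Line 6: ['pepper', 'no', 'sleepy'] (min_width=16, slack=3)
Line 7: ['two', 'butter', 'bird'] (min_width=15, slack=4)
Line 8: ['ocean', 'new', 'coffee'] (min_width=16, slack=3)
Line 9: ['butterfly', 'emerald'] (min_width=17, slack=2)
Line 10: ['this', 'with', 'butterfly'] (min_width=19, slack=0)
Line 11: ['telescope'] (min_width=9, slack=10)
Total lines: 11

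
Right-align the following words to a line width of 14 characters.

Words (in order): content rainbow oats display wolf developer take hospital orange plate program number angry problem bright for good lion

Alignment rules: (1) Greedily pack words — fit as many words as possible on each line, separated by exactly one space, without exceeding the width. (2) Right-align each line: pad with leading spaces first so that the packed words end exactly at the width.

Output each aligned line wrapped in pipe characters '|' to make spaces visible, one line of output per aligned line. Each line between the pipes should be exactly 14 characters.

Line 1: ['content'] (min_width=7, slack=7)
Line 2: ['rainbow', 'oats'] (min_width=12, slack=2)
Line 3: ['display', 'wolf'] (min_width=12, slack=2)
Line 4: ['developer', 'take'] (min_width=14, slack=0)
Line 5: ['hospital'] (min_width=8, slack=6)
Line 6: ['orange', 'plate'] (min_width=12, slack=2)
Line 7: ['program', 'number'] (min_width=14, slack=0)
Line 8: ['angry', 'problem'] (min_width=13, slack=1)
Line 9: ['bright', 'for'] (min_width=10, slack=4)
Line 10: ['good', 'lion'] (min_width=9, slack=5)

Answer: |       content|
|  rainbow oats|
|  display wolf|
|developer take|
|      hospital|
|  orange plate|
|program number|
| angry problem|
|    bright for|
|     good lion|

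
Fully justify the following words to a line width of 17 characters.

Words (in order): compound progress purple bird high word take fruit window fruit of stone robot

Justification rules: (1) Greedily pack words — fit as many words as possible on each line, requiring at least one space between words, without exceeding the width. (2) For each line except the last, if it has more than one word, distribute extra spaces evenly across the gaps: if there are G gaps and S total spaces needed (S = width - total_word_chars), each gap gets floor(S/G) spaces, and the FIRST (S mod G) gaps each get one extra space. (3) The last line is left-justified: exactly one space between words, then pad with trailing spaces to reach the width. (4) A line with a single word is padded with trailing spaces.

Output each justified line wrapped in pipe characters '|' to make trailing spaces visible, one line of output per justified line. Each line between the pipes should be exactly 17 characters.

Line 1: ['compound', 'progress'] (min_width=17, slack=0)
Line 2: ['purple', 'bird', 'high'] (min_width=16, slack=1)
Line 3: ['word', 'take', 'fruit'] (min_width=15, slack=2)
Line 4: ['window', 'fruit', 'of'] (min_width=15, slack=2)
Line 5: ['stone', 'robot'] (min_width=11, slack=6)

Answer: |compound progress|
|purple  bird high|
|word  take  fruit|
|window  fruit  of|
|stone robot      |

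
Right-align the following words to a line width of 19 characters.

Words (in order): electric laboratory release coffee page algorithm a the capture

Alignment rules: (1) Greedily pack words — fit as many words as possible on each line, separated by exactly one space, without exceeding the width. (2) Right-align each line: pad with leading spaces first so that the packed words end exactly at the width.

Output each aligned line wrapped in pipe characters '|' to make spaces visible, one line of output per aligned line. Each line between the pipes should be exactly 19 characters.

Line 1: ['electric', 'laboratory'] (min_width=19, slack=0)
Line 2: ['release', 'coffee', 'page'] (min_width=19, slack=0)
Line 3: ['algorithm', 'a', 'the'] (min_width=15, slack=4)
Line 4: ['capture'] (min_width=7, slack=12)

Answer: |electric laboratory|
|release coffee page|
|    algorithm a the|
|            capture|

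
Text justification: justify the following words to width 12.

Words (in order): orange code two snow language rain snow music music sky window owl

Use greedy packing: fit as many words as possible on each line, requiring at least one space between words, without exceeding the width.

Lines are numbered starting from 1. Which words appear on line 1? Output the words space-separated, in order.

Answer: orange code

Derivation:
Line 1: ['orange', 'code'] (min_width=11, slack=1)
Line 2: ['two', 'snow'] (min_width=8, slack=4)
Line 3: ['language'] (min_width=8, slack=4)
Line 4: ['rain', 'snow'] (min_width=9, slack=3)
Line 5: ['music', 'music'] (min_width=11, slack=1)
Line 6: ['sky', 'window'] (min_width=10, slack=2)
Line 7: ['owl'] (min_width=3, slack=9)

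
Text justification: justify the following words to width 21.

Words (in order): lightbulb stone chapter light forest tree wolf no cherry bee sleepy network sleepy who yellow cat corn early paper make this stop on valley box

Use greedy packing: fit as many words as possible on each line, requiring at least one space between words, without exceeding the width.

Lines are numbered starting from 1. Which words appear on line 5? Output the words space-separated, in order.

Line 1: ['lightbulb', 'stone'] (min_width=15, slack=6)
Line 2: ['chapter', 'light', 'forest'] (min_width=20, slack=1)
Line 3: ['tree', 'wolf', 'no', 'cherry'] (min_width=19, slack=2)
Line 4: ['bee', 'sleepy', 'network'] (min_width=18, slack=3)
Line 5: ['sleepy', 'who', 'yellow', 'cat'] (min_width=21, slack=0)
Line 6: ['corn', 'early', 'paper', 'make'] (min_width=21, slack=0)
Line 7: ['this', 'stop', 'on', 'valley'] (min_width=19, slack=2)
Line 8: ['box'] (min_width=3, slack=18)

Answer: sleepy who yellow cat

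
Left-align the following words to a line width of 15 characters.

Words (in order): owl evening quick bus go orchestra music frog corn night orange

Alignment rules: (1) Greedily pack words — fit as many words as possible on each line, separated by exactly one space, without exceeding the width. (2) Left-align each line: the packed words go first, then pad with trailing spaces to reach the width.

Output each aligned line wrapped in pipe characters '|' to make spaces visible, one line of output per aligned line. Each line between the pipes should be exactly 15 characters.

Line 1: ['owl', 'evening'] (min_width=11, slack=4)
Line 2: ['quick', 'bus', 'go'] (min_width=12, slack=3)
Line 3: ['orchestra', 'music'] (min_width=15, slack=0)
Line 4: ['frog', 'corn', 'night'] (min_width=15, slack=0)
Line 5: ['orange'] (min_width=6, slack=9)

Answer: |owl evening    |
|quick bus go   |
|orchestra music|
|frog corn night|
|orange         |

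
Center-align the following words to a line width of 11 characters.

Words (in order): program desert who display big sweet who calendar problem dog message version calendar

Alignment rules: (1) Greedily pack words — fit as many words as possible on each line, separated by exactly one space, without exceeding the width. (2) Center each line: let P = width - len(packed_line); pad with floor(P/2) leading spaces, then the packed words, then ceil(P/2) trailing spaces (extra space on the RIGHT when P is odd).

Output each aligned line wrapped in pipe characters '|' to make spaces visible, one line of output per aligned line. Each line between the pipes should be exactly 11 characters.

Answer: |  program  |
|desert who |
|display big|
| sweet who |
| calendar  |
|problem dog|
|  message  |
|  version  |
| calendar  |

Derivation:
Line 1: ['program'] (min_width=7, slack=4)
Line 2: ['desert', 'who'] (min_width=10, slack=1)
Line 3: ['display', 'big'] (min_width=11, slack=0)
Line 4: ['sweet', 'who'] (min_width=9, slack=2)
Line 5: ['calendar'] (min_width=8, slack=3)
Line 6: ['problem', 'dog'] (min_width=11, slack=0)
Line 7: ['message'] (min_width=7, slack=4)
Line 8: ['version'] (min_width=7, slack=4)
Line 9: ['calendar'] (min_width=8, slack=3)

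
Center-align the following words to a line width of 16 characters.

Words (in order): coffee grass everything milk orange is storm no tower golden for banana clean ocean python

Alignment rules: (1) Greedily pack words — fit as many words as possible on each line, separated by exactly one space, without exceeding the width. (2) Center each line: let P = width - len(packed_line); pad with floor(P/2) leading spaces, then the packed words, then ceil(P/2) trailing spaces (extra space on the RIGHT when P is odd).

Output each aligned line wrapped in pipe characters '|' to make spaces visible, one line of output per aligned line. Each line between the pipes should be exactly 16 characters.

Line 1: ['coffee', 'grass'] (min_width=12, slack=4)
Line 2: ['everything', 'milk'] (min_width=15, slack=1)
Line 3: ['orange', 'is', 'storm'] (min_width=15, slack=1)
Line 4: ['no', 'tower', 'golden'] (min_width=15, slack=1)
Line 5: ['for', 'banana', 'clean'] (min_width=16, slack=0)
Line 6: ['ocean', 'python'] (min_width=12, slack=4)

Answer: |  coffee grass  |
|everything milk |
|orange is storm |
|no tower golden |
|for banana clean|
|  ocean python  |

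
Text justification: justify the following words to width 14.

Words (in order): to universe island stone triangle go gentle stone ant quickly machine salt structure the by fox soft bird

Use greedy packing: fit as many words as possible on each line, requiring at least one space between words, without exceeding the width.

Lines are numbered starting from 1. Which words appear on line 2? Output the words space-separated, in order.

Line 1: ['to', 'universe'] (min_width=11, slack=3)
Line 2: ['island', 'stone'] (min_width=12, slack=2)
Line 3: ['triangle', 'go'] (min_width=11, slack=3)
Line 4: ['gentle', 'stone'] (min_width=12, slack=2)
Line 5: ['ant', 'quickly'] (min_width=11, slack=3)
Line 6: ['machine', 'salt'] (min_width=12, slack=2)
Line 7: ['structure', 'the'] (min_width=13, slack=1)
Line 8: ['by', 'fox', 'soft'] (min_width=11, slack=3)
Line 9: ['bird'] (min_width=4, slack=10)

Answer: island stone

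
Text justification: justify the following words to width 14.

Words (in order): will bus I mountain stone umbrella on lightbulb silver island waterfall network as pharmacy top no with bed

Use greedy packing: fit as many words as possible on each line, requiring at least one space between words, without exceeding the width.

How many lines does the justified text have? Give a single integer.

Line 1: ['will', 'bus', 'I'] (min_width=10, slack=4)
Line 2: ['mountain', 'stone'] (min_width=14, slack=0)
Line 3: ['umbrella', 'on'] (min_width=11, slack=3)
Line 4: ['lightbulb'] (min_width=9, slack=5)
Line 5: ['silver', 'island'] (min_width=13, slack=1)
Line 6: ['waterfall'] (min_width=9, slack=5)
Line 7: ['network', 'as'] (min_width=10, slack=4)
Line 8: ['pharmacy', 'top'] (min_width=12, slack=2)
Line 9: ['no', 'with', 'bed'] (min_width=11, slack=3)
Total lines: 9

Answer: 9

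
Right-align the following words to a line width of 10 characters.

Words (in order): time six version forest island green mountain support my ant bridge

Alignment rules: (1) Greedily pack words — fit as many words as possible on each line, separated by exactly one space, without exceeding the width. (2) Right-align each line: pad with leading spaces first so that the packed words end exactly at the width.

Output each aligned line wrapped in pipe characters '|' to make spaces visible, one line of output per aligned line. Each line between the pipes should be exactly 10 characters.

Line 1: ['time', 'six'] (min_width=8, slack=2)
Line 2: ['version'] (min_width=7, slack=3)
Line 3: ['forest'] (min_width=6, slack=4)
Line 4: ['island'] (min_width=6, slack=4)
Line 5: ['green'] (min_width=5, slack=5)
Line 6: ['mountain'] (min_width=8, slack=2)
Line 7: ['support', 'my'] (min_width=10, slack=0)
Line 8: ['ant', 'bridge'] (min_width=10, slack=0)

Answer: |  time six|
|   version|
|    forest|
|    island|
|     green|
|  mountain|
|support my|
|ant bridge|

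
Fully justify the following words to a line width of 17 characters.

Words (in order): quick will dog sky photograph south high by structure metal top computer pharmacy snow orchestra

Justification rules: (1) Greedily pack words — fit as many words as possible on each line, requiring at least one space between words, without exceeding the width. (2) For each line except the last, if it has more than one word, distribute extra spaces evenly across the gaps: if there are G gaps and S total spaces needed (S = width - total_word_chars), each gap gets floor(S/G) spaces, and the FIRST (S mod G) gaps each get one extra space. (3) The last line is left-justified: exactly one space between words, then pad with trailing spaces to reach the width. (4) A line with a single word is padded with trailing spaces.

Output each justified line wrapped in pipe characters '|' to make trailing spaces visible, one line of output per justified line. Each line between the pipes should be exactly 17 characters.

Line 1: ['quick', 'will', 'dog'] (min_width=14, slack=3)
Line 2: ['sky', 'photograph'] (min_width=14, slack=3)
Line 3: ['south', 'high', 'by'] (min_width=13, slack=4)
Line 4: ['structure', 'metal'] (min_width=15, slack=2)
Line 5: ['top', 'computer'] (min_width=12, slack=5)
Line 6: ['pharmacy', 'snow'] (min_width=13, slack=4)
Line 7: ['orchestra'] (min_width=9, slack=8)

Answer: |quick   will  dog|
|sky    photograph|
|south   high   by|
|structure   metal|
|top      computer|
|pharmacy     snow|
|orchestra        |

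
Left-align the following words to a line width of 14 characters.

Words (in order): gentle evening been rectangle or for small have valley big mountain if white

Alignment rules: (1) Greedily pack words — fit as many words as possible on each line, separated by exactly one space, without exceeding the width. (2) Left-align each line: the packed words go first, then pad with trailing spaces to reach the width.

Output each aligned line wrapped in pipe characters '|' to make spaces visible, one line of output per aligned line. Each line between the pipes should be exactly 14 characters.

Answer: |gentle evening|
|been rectangle|
|or for small  |
|have valley   |
|big mountain  |
|if white      |

Derivation:
Line 1: ['gentle', 'evening'] (min_width=14, slack=0)
Line 2: ['been', 'rectangle'] (min_width=14, slack=0)
Line 3: ['or', 'for', 'small'] (min_width=12, slack=2)
Line 4: ['have', 'valley'] (min_width=11, slack=3)
Line 5: ['big', 'mountain'] (min_width=12, slack=2)
Line 6: ['if', 'white'] (min_width=8, slack=6)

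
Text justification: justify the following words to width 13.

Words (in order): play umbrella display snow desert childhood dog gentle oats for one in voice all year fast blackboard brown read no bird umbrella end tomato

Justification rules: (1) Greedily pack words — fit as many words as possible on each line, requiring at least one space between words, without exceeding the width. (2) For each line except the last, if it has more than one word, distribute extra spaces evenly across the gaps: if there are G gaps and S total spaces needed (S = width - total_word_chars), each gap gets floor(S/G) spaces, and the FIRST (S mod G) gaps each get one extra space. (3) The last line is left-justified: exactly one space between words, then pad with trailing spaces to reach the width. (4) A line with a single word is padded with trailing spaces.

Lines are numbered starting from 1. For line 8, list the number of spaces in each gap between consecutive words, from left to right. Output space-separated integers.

Answer: 5

Derivation:
Line 1: ['play', 'umbrella'] (min_width=13, slack=0)
Line 2: ['display', 'snow'] (min_width=12, slack=1)
Line 3: ['desert'] (min_width=6, slack=7)
Line 4: ['childhood', 'dog'] (min_width=13, slack=0)
Line 5: ['gentle', 'oats'] (min_width=11, slack=2)
Line 6: ['for', 'one', 'in'] (min_width=10, slack=3)
Line 7: ['voice', 'all'] (min_width=9, slack=4)
Line 8: ['year', 'fast'] (min_width=9, slack=4)
Line 9: ['blackboard'] (min_width=10, slack=3)
Line 10: ['brown', 'read', 'no'] (min_width=13, slack=0)
Line 11: ['bird', 'umbrella'] (min_width=13, slack=0)
Line 12: ['end', 'tomato'] (min_width=10, slack=3)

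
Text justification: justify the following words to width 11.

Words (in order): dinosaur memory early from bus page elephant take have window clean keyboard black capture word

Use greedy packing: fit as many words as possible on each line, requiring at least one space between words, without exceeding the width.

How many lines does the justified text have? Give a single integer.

Line 1: ['dinosaur'] (min_width=8, slack=3)
Line 2: ['memory'] (min_width=6, slack=5)
Line 3: ['early', 'from'] (min_width=10, slack=1)
Line 4: ['bus', 'page'] (min_width=8, slack=3)
Line 5: ['elephant'] (min_width=8, slack=3)
Line 6: ['take', 'have'] (min_width=9, slack=2)
Line 7: ['window'] (min_width=6, slack=5)
Line 8: ['clean'] (min_width=5, slack=6)
Line 9: ['keyboard'] (min_width=8, slack=3)
Line 10: ['black'] (min_width=5, slack=6)
Line 11: ['capture'] (min_width=7, slack=4)
Line 12: ['word'] (min_width=4, slack=7)
Total lines: 12

Answer: 12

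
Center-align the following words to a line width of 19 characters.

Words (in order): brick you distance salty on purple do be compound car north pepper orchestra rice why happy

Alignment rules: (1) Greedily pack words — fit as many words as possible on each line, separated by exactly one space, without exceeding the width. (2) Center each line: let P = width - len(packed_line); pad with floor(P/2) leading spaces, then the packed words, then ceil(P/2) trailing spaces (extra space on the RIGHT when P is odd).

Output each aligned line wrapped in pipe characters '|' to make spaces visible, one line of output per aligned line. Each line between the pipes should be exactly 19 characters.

Line 1: ['brick', 'you', 'distance'] (min_width=18, slack=1)
Line 2: ['salty', 'on', 'purple', 'do'] (min_width=18, slack=1)
Line 3: ['be', 'compound', 'car'] (min_width=15, slack=4)
Line 4: ['north', 'pepper'] (min_width=12, slack=7)
Line 5: ['orchestra', 'rice', 'why'] (min_width=18, slack=1)
Line 6: ['happy'] (min_width=5, slack=14)

Answer: |brick you distance |
|salty on purple do |
|  be compound car  |
|   north pepper    |
|orchestra rice why |
|       happy       |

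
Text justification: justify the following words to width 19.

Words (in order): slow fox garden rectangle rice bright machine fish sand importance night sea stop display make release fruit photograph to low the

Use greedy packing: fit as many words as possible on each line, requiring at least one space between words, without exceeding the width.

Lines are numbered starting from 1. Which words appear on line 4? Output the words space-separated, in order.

Answer: sand importance

Derivation:
Line 1: ['slow', 'fox', 'garden'] (min_width=15, slack=4)
Line 2: ['rectangle', 'rice'] (min_width=14, slack=5)
Line 3: ['bright', 'machine', 'fish'] (min_width=19, slack=0)
Line 4: ['sand', 'importance'] (min_width=15, slack=4)
Line 5: ['night', 'sea', 'stop'] (min_width=14, slack=5)
Line 6: ['display', 'make'] (min_width=12, slack=7)
Line 7: ['release', 'fruit'] (min_width=13, slack=6)
Line 8: ['photograph', 'to', 'low'] (min_width=17, slack=2)
Line 9: ['the'] (min_width=3, slack=16)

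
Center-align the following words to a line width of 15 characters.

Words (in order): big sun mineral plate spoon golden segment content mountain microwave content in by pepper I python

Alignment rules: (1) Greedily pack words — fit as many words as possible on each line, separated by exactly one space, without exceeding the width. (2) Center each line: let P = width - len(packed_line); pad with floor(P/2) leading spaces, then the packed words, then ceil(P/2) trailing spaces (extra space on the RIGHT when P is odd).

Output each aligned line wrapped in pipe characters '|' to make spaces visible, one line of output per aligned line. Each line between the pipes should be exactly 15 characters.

Answer: |big sun mineral|
|  plate spoon  |
|golden segment |
|    content    |
|   mountain    |
|   microwave   |
| content in by |
|pepper I python|

Derivation:
Line 1: ['big', 'sun', 'mineral'] (min_width=15, slack=0)
Line 2: ['plate', 'spoon'] (min_width=11, slack=4)
Line 3: ['golden', 'segment'] (min_width=14, slack=1)
Line 4: ['content'] (min_width=7, slack=8)
Line 5: ['mountain'] (min_width=8, slack=7)
Line 6: ['microwave'] (min_width=9, slack=6)
Line 7: ['content', 'in', 'by'] (min_width=13, slack=2)
Line 8: ['pepper', 'I', 'python'] (min_width=15, slack=0)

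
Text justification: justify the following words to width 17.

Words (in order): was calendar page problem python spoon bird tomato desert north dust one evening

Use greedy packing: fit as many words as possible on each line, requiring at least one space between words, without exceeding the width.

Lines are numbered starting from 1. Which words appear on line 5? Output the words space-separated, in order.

Line 1: ['was', 'calendar', 'page'] (min_width=17, slack=0)
Line 2: ['problem', 'python'] (min_width=14, slack=3)
Line 3: ['spoon', 'bird', 'tomato'] (min_width=17, slack=0)
Line 4: ['desert', 'north', 'dust'] (min_width=17, slack=0)
Line 5: ['one', 'evening'] (min_width=11, slack=6)

Answer: one evening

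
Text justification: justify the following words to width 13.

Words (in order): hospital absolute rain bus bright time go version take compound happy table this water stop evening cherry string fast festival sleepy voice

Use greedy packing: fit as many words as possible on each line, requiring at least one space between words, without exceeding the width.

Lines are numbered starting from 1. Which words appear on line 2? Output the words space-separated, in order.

Answer: absolute rain

Derivation:
Line 1: ['hospital'] (min_width=8, slack=5)
Line 2: ['absolute', 'rain'] (min_width=13, slack=0)
Line 3: ['bus', 'bright'] (min_width=10, slack=3)
Line 4: ['time', 'go'] (min_width=7, slack=6)
Line 5: ['version', 'take'] (min_width=12, slack=1)
Line 6: ['compound'] (min_width=8, slack=5)
Line 7: ['happy', 'table'] (min_width=11, slack=2)
Line 8: ['this', 'water'] (min_width=10, slack=3)
Line 9: ['stop', 'evening'] (min_width=12, slack=1)
Line 10: ['cherry', 'string'] (min_width=13, slack=0)
Line 11: ['fast', 'festival'] (min_width=13, slack=0)
Line 12: ['sleepy', 'voice'] (min_width=12, slack=1)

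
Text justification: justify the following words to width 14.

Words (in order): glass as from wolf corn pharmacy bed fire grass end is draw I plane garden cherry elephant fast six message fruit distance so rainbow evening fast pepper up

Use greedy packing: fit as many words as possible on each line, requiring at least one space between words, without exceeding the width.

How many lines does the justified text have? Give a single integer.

Answer: 13

Derivation:
Line 1: ['glass', 'as', 'from'] (min_width=13, slack=1)
Line 2: ['wolf', 'corn'] (min_width=9, slack=5)
Line 3: ['pharmacy', 'bed'] (min_width=12, slack=2)
Line 4: ['fire', 'grass', 'end'] (min_width=14, slack=0)
Line 5: ['is', 'draw', 'I'] (min_width=9, slack=5)
Line 6: ['plane', 'garden'] (min_width=12, slack=2)
Line 7: ['cherry'] (min_width=6, slack=8)
Line 8: ['elephant', 'fast'] (min_width=13, slack=1)
Line 9: ['six', 'message'] (min_width=11, slack=3)
Line 10: ['fruit', 'distance'] (min_width=14, slack=0)
Line 11: ['so', 'rainbow'] (min_width=10, slack=4)
Line 12: ['evening', 'fast'] (min_width=12, slack=2)
Line 13: ['pepper', 'up'] (min_width=9, slack=5)
Total lines: 13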